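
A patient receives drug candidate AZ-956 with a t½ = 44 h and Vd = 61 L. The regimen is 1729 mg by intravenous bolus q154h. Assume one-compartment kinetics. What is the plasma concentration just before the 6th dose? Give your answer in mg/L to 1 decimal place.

2.7 mg/L

f = (1/2)^(τ/t½) = (1/2)^(154/44) ≈ 0.0884.
C₀ = D/Vd = 1729/61 ≈ 28.344 mg/L.
Before the 6th dose, 5 doses have been given. Superposition: Cmin = C₀·(f + f² + … + f^5).
≈ 28.344 × (0.0884 + 0.0078 + 0.0007 + 0.0001 + 0.0000) ≈ 28.344 × 0.0970 ≈ 2.749 mg/L.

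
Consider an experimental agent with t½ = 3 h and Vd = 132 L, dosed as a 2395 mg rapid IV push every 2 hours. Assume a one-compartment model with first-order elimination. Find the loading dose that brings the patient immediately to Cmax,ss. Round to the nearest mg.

f = (1/2)^(2/3) ≈ 0.629961; accumulation ratio R = 1/(1−f) ≈ 2.70242.
Loading dose to hit Cmax,ss on first dose: D_load = D_maint·R ≈ 2395 × 2.70242 ≈ 6472.30 mg.

6472 mg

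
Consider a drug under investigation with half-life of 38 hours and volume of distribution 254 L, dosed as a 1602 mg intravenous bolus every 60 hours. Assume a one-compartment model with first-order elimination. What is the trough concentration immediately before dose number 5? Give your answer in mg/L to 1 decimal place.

3.1 mg/L

f = (1/2)^(τ/t½) = (1/2)^(60/38) ≈ 0.3347.
C₀ = D/Vd = 1602/254 ≈ 6.307 mg/L.
Before the 5th dose, 4 doses have been given. Superposition: Cmin = C₀·(f + f² + … + f^4).
≈ 6.307 × (0.3347 + 0.1120 + 0.0375 + 0.0125) ≈ 6.307 × 0.4967 ≈ 3.133 mg/L.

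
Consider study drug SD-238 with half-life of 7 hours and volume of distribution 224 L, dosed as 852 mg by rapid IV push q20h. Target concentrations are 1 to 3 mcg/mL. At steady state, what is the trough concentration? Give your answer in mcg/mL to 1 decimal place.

τ/t½ = 20/7 ≈ 2.8571, so fraction remaining f = (1/2)^(20/7) ≈ 0.1380.
Each bolus raises the concentration by D/Vd = 852/224 ≈ 3.804 mcg/mL.
Steady-state trough Cmin,ss = C₀·f/(1−f) ≈ 3.804 × 0.1380/0.8620 ≈ 0.609 mcg/mL.
Trough 0.6 mcg/mL vs MEC 1 mcg/mL: subtherapeutic.

0.6 mcg/mL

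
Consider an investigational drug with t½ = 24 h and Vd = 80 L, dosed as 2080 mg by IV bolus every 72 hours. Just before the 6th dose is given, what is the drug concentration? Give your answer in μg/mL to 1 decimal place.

3.7 μg/mL

f = (1/2)^(τ/t½) = (1/2)^(72/24) ≈ 0.1250.
C₀ = D/Vd = 2080/80 ≈ 26.000 μg/mL.
Before the 6th dose, 5 doses have been given. Superposition: Cmin = C₀·(f + f² + … + f^5).
≈ 26.000 × (0.1250 + 0.0156 + 0.0020 + 0.0002 + 0.0000) ≈ 26.000 × 0.1428 ≈ 3.713 μg/mL.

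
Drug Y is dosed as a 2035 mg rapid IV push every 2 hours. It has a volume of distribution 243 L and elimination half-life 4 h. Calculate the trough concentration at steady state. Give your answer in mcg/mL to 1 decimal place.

20.2 mcg/mL

k = ln2/t½ = ln2/4 ≈ 0.173287 h⁻¹; fraction remaining f = e^(−kτ) = e^(−0.173287×2) ≈ 0.7071.
Each bolus raises the concentration by D/Vd = 2035/243 ≈ 8.374 mcg/mL.
Steady-state trough Cmin,ss = C₀·f/(1−f) ≈ 8.374 × 0.7071/0.2929 ≈ 20.216 mcg/mL.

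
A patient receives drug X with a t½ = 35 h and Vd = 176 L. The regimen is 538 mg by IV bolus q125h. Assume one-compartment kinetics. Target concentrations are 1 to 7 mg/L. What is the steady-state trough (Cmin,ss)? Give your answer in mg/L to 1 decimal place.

0.3 mg/L

k = ln2/t½ = ln2/35 ≈ 0.019804 h⁻¹; fraction remaining f = e^(−kτ) = e^(−0.019804×125) ≈ 0.0841.
Accumulation ratio R = 1/(1 − f) ≈ 1/0.9159 ≈ 1.0918.
Each bolus raises the concentration by D/Vd = 538/176 ≈ 3.057 mg/L.
Steady-state peak Cmax,ss = C₀·R ≈ 3.057 × 1.0918 ≈ 3.338 mg/L.
One interval later, Cmin,ss = Cmax,ss·e^(−kτ) ≈ 3.338 × 0.0841 ≈ 0.281 mg/L.
Trough 0.3 mg/L vs MEC 1 mg/L: subtherapeutic.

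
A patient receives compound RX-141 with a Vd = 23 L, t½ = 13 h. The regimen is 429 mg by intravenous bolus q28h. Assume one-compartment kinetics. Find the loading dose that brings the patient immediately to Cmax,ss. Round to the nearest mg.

553 mg

f = (1/2)^(28/13) ≈ 0.224713; accumulation ratio R = 1/(1−f) ≈ 1.28984.
Loading dose to hit Cmax,ss on first dose: D_load = D_maint·R ≈ 429 × 1.28984 ≈ 553.34 mg.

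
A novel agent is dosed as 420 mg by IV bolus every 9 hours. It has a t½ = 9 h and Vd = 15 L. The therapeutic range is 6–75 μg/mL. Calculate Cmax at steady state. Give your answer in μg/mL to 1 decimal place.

τ = 9 h = 1 half-life, so f = (1/2)^1 = 0.5.
Accumulation ratio R = 1/(1 − f) = 1/0.5 = 2/1.
Single-dose peak C₀ = D/Vd = 420/15 = 28 μg/mL.
Steady-state peak Cmax,ss = C₀·R = 28 × 2/1 ≈ 56.000 μg/mL.
Peak 56.0 μg/mL vs MTC 75 μg/mL: below toxic threshold.

56.0 μg/mL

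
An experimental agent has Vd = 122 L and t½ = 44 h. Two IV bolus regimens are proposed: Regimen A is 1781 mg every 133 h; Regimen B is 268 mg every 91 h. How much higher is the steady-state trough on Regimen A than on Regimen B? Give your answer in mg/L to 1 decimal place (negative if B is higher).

1.4 mg/L

Regimen A: f = (1/2)^(133/44) ≈ 0.1230; Cmin,ss = (1781/122)·f/(1−f) ≈ 2.047 mg/L.
Regimen B: f = (1/2)^(91/44) ≈ 0.2385; Cmin,ss = (268/122)·f/(1−f) ≈ 0.688 mg/L.
Difference ≈ 2.047 − 0.688 ≈ 1.359 mg/L.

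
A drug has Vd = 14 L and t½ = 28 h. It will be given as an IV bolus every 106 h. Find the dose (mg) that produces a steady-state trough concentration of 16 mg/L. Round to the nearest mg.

τ/t½ = 106/28 ≈ 3.7857, so f = (1/2)^(106/28) ≈ 0.072508.
Cmin,ss = (D/Vd)·f/(1−f), so D = Cmin,ss·Vd·(1−f)/f.
D = 16 × 14 × (1−f)/f ≈ 16 × 14 × 12.79158 ≈ 2865.31 mg.

2865 mg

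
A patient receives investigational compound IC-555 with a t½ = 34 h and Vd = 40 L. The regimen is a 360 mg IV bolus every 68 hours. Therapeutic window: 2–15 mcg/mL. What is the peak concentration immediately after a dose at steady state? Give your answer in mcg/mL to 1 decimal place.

12.0 mcg/mL

The dosing interval is 2 half-lives, so f = 2^(−2) = 0.25.
At steady state, R = 1/(1 − 0.25) = 4/3.
Single-dose peak C₀ = D/Vd = 360/40 = 9 mcg/mL.
Steady-state peak Cmax,ss = C₀·R = 9 × 4/3 ≈ 12.000 mcg/mL.
Peak 12.0 mcg/mL vs MTC 15 mcg/mL: below toxic threshold.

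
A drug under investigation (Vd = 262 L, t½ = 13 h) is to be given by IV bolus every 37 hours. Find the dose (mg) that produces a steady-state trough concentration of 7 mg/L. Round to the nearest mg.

τ/t½ = 37/13 ≈ 2.8462, so f = (1/2)^(37/13) ≈ 0.139066.
Cmin,ss = (D/Vd)·f/(1−f), so D = Cmin,ss·Vd·(1−f)/f.
D = 7 × 262 × (1−f)/f ≈ 7 × 262 × 6.19083 ≈ 11353.98 mg.

11354 mg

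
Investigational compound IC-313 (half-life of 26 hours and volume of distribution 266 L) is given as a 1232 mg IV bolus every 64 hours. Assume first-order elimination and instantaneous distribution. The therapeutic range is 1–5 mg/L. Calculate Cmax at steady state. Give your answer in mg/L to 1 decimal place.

Over one 64-h interval, 64/26 ≈ 2.4615 half-lives elapse, leaving f ≈ 0.1816 of each dose.
At steady state, accumulation factor R = 1/(1 − e^(−kτ)) ≈ 1.2219.
Each bolus raises the concentration by D/Vd = 1232/266 ≈ 4.632 mg/L.
Cmax,ss = C₀/(1 − f) ≈ 4.632/0.8184 ≈ 5.660 mg/L.
Peak 5.7 mg/L vs MTC 5 mg/L: exceeds toxic threshold.

5.7 mg/L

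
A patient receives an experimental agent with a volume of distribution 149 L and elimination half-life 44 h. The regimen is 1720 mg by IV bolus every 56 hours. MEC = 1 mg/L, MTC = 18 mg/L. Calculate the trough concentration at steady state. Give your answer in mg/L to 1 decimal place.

τ/t½ = 56/44 ≈ 1.2727, so fraction remaining f = (1/2)^(56/44) ≈ 0.4139.
At steady state, accumulation factor R = 1/(1 − e^(−kτ)) ≈ 1.7062.
Each bolus raises the concentration by D/Vd = 1720/149 ≈ 11.544 mg/L.
Steady-state peak Cmax,ss = C₀·R ≈ 11.544 × 1.7062 ≈ 19.696 mg/L.
Steady-state trough Cmin,ss = Cmax,ss·f ≈ 19.696 × 0.4139 ≈ 8.152 mg/L.
Trough 8.2 mg/L vs MEC 1 mg/L: adequate.

8.2 mg/L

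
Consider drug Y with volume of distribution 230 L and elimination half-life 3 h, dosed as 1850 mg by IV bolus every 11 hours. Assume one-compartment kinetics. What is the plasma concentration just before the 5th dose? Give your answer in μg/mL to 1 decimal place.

f = (1/2)^(τ/t½) = (1/2)^(11/3) ≈ 0.0787.
C₀ = D/Vd = 1850/230 ≈ 8.043 μg/mL.
Before the 5th dose, 4 doses have been given. Superposition: Cmin = C₀·(f + f² + … + f^4).
≈ 8.043 × (0.0787 + 0.0062 + 0.0005 + 0.0000) ≈ 8.043 × 0.0854 ≈ 0.687 μg/mL.

0.7 μg/mL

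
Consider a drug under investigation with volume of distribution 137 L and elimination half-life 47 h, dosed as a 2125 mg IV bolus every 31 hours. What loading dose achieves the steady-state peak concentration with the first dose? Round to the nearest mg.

f = (1/2)^(31/47) ≈ 0.633065; accumulation ratio R = 1/(1−f) ≈ 2.72528.
Loading dose to hit Cmax,ss on first dose: D_load = D_maint·R ≈ 2125 × 2.72528 ≈ 5791.22 mg.

5791 mg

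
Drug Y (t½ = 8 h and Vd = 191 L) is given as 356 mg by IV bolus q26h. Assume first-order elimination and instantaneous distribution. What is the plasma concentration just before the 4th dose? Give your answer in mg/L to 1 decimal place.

0.2 mg/L

f = (1/2)^(τ/t½) = (1/2)^(26/8) ≈ 0.1051.
C₀ = D/Vd = 356/191 ≈ 1.864 mg/L.
Before the 4th dose, 3 doses have been given. Superposition: Cmin = C₀·(f + f² + … + f^3).
≈ 1.864 × (0.1051 + 0.0110 + 0.0012) ≈ 1.864 × 0.1173 ≈ 0.219 mg/L.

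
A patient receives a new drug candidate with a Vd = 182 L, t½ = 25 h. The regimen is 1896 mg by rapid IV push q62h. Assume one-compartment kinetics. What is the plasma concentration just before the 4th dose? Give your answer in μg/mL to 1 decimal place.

2.3 μg/mL

f = (1/2)^(τ/t½) = (1/2)^(62/25) ≈ 0.1792.
C₀ = D/Vd = 1896/182 ≈ 10.418 μg/mL.
Before the 4th dose, 3 doses have been given. Superposition: Cmin = C₀·(f + f² + … + f^3).
≈ 10.418 × (0.1792 + 0.0321 + 0.0058) ≈ 10.418 × 0.2171 ≈ 2.262 μg/mL.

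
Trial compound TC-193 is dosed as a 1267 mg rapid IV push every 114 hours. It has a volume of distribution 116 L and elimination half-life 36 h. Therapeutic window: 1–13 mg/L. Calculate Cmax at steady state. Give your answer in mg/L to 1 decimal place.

k = ln2/t½ = ln2/36 ≈ 0.019254 h⁻¹; fraction remaining f = e^(−kτ) = e^(−0.019254×114) ≈ 0.1114.
At steady state, accumulation factor R = 1/(1 − e^(−kτ)) ≈ 1.1254.
Single-dose peak C₀ = D/Vd = 1267/116 ≈ 10.922 mg/L.
Cmax,ss = C₀/(1 − f) ≈ 10.922/0.8886 ≈ 12.291 mg/L.
Peak 12.3 mg/L vs MTC 13 mg/L: below toxic threshold.

12.3 mg/L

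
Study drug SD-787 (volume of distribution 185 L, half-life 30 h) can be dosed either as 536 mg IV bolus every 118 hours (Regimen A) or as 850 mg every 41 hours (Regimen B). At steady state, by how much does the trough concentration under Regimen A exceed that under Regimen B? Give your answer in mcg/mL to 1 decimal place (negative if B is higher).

-2.7 mcg/mL

Regimen A: f = (1/2)^(118/30) ≈ 0.0655; Cmin,ss = (536/185)·f/(1−f) ≈ 0.203 mcg/mL.
Regimen B: f = (1/2)^(41/30) ≈ 0.3878; Cmin,ss = (850/185)·f/(1−f) ≈ 2.910 mcg/mL.
Difference ≈ 0.203 − 2.910 ≈ -2.707 mcg/mL.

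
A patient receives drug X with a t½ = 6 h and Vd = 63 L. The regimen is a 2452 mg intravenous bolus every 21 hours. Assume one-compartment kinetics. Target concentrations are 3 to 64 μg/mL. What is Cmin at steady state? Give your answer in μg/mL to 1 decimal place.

3.8 μg/mL

k = ln2/t½ = ln2/6 ≈ 0.115525 h⁻¹; fraction remaining f = e^(−kτ) = e^(−0.115525×21) ≈ 0.0884.
Accumulation ratio R = 1/(1 − f) ≈ 1/0.9116 ≈ 1.0970.
Each bolus raises the concentration by D/Vd = 2452/63 ≈ 38.921 μg/mL.
Cmax,ss = C₀/(1 − f) ≈ 38.921/0.9116 ≈ 42.695 μg/mL.
Steady-state trough Cmin,ss = Cmax,ss·f ≈ 42.695 × 0.0884 ≈ 3.774 μg/mL.
Trough 3.8 μg/mL vs MEC 3 μg/mL: adequate.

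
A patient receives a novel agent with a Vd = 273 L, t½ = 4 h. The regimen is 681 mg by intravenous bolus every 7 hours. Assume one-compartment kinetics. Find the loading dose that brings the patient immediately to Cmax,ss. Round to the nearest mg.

969 mg

f = (1/2)^(7/4) ≈ 0.297302; accumulation ratio R = 1/(1−f) ≈ 1.42309.
Loading dose to hit Cmax,ss on first dose: D_load = D_maint·R ≈ 681 × 1.42309 ≈ 969.12 mg.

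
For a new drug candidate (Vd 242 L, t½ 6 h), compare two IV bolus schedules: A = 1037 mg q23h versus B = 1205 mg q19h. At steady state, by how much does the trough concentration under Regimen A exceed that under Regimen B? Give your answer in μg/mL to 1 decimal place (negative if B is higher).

Regimen A: f = (1/2)^(23/6) ≈ 0.0702; Cmin,ss = (1037/242)·f/(1−f) ≈ 0.324 μg/mL.
Regimen B: f = (1/2)^(19/6) ≈ 0.1114; Cmin,ss = (1205/242)·f/(1−f) ≈ 0.624 μg/mL.
Difference ≈ 0.324 − 0.624 ≈ -0.300 μg/mL.

-0.3 μg/mL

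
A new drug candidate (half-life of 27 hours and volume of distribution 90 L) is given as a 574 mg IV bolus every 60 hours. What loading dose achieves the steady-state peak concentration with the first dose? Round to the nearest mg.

f = (1/2)^(60/27) ≈ 0.214311; accumulation ratio R = 1/(1−f) ≈ 1.27277.
Loading dose to hit Cmax,ss on first dose: D_load = D_maint·R ≈ 574 × 1.27277 ≈ 730.57 mg.

731 mg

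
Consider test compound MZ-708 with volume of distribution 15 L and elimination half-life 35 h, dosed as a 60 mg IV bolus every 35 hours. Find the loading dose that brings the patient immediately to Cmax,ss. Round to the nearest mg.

f = (1/2)^(35/35) ≈ 0.500000; accumulation ratio R = 1/(1−f) ≈ 2.00000.
Loading dose to hit Cmax,ss on first dose: D_load = D_maint·R ≈ 60 × 2.00000 ≈ 120.00 mg.

120 mg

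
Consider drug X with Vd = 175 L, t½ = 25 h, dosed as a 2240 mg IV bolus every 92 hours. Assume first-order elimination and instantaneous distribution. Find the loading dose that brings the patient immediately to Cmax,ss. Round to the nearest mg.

f = (1/2)^(92/25) ≈ 0.078021; accumulation ratio R = 1/(1−f) ≈ 1.08462.
Loading dose to hit Cmax,ss on first dose: D_load = D_maint·R ≈ 2240 × 1.08462 ≈ 2429.55 mg.

2430 mg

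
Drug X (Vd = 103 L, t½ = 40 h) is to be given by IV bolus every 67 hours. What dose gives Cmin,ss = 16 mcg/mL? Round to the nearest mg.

τ/t½ = 67/40 ≈ 1.675, so f = (1/2)^(67/40) ≈ 0.313166.
Cmin,ss = (D/Vd)·f/(1−f), so D = Cmin,ss·Vd·(1−f)/f.
D = 16 × 103 × (1−f)/f ≈ 16 × 103 × 2.19319 ≈ 3614.38 mg.

3614 mg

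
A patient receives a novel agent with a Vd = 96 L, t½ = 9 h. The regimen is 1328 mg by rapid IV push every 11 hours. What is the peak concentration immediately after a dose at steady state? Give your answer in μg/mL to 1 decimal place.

k = ln2/t½ = ln2/9 ≈ 0.077016 h⁻¹; fraction remaining f = e^(−kτ) = e^(−0.077016×11) ≈ 0.4286.
Accumulation ratio R = 1/(1 − f) ≈ 1/0.5714 ≈ 1.7501.
Each bolus raises the concentration by D/Vd = 1328/96 ≈ 13.833 μg/mL.
Cmax,ss = C₀/(1 − f) ≈ 13.833/0.5714 ≈ 24.209 μg/mL.

24.2 μg/mL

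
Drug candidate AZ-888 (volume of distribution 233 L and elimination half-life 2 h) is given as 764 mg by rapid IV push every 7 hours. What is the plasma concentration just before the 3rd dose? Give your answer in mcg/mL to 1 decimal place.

f = (1/2)^(τ/t½) = (1/2)^(7/2) ≈ 0.0884.
C₀ = D/Vd = 764/233 ≈ 3.279 mcg/mL.
Before the 3rd dose, 2 doses have been given. Superposition: Cmin = C₀·(f + f²).
≈ 3.279 × (0.0884 + 0.0078) ≈ 3.279 × 0.0962 ≈ 0.315 mcg/mL.

0.3 mcg/mL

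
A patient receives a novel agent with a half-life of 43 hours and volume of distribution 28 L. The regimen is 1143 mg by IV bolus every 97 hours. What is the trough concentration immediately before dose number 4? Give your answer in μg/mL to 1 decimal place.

f = (1/2)^(τ/t½) = (1/2)^(97/43) ≈ 0.2094.
C₀ = D/Vd = 1143/28 ≈ 40.821 μg/mL.
Before the 4th dose, 3 doses have been given. Superposition: Cmin = C₀·(f + f² + … + f^3).
≈ 40.821 × (0.2094 + 0.0438 + 0.0092) ≈ 40.821 × 0.2624 ≈ 10.711 μg/mL.

10.7 μg/mL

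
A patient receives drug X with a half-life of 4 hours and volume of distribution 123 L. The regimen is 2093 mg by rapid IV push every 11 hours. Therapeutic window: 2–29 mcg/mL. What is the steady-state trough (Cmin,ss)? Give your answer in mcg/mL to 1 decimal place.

τ/t½ = 11/4 ≈ 2.75, so fraction remaining f = (1/2)^(11/4) ≈ 0.1487.
At steady state, accumulation factor R = 1/(1 − e^(−kτ)) ≈ 1.1747.
Each bolus raises the concentration by D/Vd = 2093/123 ≈ 17.016 mcg/mL.
Cmax,ss = C₀/(1 − f) ≈ 17.016/0.8513 ≈ 19.988 mcg/mL.
Steady-state trough Cmin,ss = Cmax,ss·f ≈ 19.988 × 0.1487 ≈ 2.972 mcg/mL.
Trough 3.0 mcg/mL vs MEC 2 mcg/mL: adequate.

3.0 mcg/mL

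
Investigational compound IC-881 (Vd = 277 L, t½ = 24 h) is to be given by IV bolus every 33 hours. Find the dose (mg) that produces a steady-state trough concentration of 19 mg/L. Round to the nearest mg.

τ/t½ = 33/24 ≈ 1.375, so f = (1/2)^(33/24) ≈ 0.385553.
Cmin,ss = (D/Vd)·f/(1−f), so D = Cmin,ss·Vd·(1−f)/f.
D = 19 × 277 × (1−f)/f ≈ 19 × 277 × 1.59368 ≈ 8387.54 mg.

8388 mg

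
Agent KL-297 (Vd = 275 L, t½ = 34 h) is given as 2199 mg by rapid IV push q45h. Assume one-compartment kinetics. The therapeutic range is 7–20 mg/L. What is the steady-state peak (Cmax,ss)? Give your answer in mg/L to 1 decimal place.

τ/t½ = 45/34 ≈ 1.3235, so fraction remaining f = (1/2)^(45/34) ≈ 0.3996.
At steady state, accumulation factor R = 1/(1 − e^(−kτ)) ≈ 1.6656.
Each bolus raises the concentration by D/Vd = 2199/275 ≈ 7.996 mg/L.
Steady-state peak Cmax,ss = C₀·R ≈ 7.996 × 1.6656 ≈ 13.318 mg/L.
Peak 13.3 mg/L vs MTC 20 mg/L: below toxic threshold.

13.3 mg/L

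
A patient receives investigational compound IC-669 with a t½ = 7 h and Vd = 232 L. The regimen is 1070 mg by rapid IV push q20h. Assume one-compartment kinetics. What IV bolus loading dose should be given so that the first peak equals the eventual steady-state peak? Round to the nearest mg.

f = (1/2)^(20/7) ≈ 0.138011; accumulation ratio R = 1/(1−f) ≈ 1.16011.
Loading dose to hit Cmax,ss on first dose: D_load = D_maint·R ≈ 1070 × 1.16011 ≈ 1241.32 mg.

1241 mg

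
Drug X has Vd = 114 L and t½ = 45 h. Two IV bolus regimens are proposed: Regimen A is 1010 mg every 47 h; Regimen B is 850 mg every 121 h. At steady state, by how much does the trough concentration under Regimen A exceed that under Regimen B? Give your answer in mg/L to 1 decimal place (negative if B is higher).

7.0 mg/L

Regimen A: f = (1/2)^(47/45) ≈ 0.4848; Cmin,ss = (1010/114)·f/(1−f) ≈ 8.337 mg/L.
Regimen B: f = (1/2)^(121/45) ≈ 0.1551; Cmin,ss = (850/114)·f/(1−f) ≈ 1.369 mg/L.
Difference ≈ 8.337 − 1.369 ≈ 6.968 mg/L.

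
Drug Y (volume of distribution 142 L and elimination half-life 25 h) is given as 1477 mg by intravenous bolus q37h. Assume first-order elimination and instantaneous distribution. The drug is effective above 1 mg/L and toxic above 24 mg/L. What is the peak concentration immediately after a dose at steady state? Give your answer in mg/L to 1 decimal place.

k = ln2/t½ = ln2/25 ≈ 0.027726 h⁻¹; fraction remaining f = e^(−kτ) = e^(−0.027726×37) ≈ 0.3585.
At steady state, accumulation factor R = 1/(1 − e^(−kτ)) ≈ 1.5588.
Each bolus raises the concentration by D/Vd = 1477/142 ≈ 10.401 mg/L.
Cmax,ss = C₀/(1 − f) ≈ 10.401/0.6415 ≈ 16.214 mg/L.
Peak 16.2 mg/L vs MTC 24 mg/L: below toxic threshold.

16.2 mg/L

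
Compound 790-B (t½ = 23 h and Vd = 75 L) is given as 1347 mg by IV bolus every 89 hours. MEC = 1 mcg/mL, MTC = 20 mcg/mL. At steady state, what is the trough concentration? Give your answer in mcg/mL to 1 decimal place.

1.3 mcg/mL

k = ln2/t½ = ln2/23 ≈ 0.030137 h⁻¹; fraction remaining f = e^(−kτ) = e^(−0.030137×89) ≈ 0.0684.
Each bolus raises the concentration by D/Vd = 1347/75 ≈ 17.960 mcg/mL.
Steady-state trough Cmin,ss = C₀·f/(1−f) ≈ 17.960 × 0.0684/0.9316 ≈ 1.319 mcg/mL.
Trough 1.3 mcg/mL vs MEC 1 mcg/mL: adequate.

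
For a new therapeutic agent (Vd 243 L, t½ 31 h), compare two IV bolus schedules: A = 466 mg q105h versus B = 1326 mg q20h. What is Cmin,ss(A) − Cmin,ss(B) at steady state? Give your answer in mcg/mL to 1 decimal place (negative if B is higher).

Regimen A: f = (1/2)^(105/31) ≈ 0.0956; Cmin,ss = (466/243)·f/(1−f) ≈ 0.203 mcg/mL.
Regimen B: f = (1/2)^(20/31) ≈ 0.6394; Cmin,ss = (1326/243)·f/(1−f) ≈ 9.676 mcg/mL.
Difference ≈ 0.203 − 9.676 ≈ -9.473 mcg/mL.

-9.5 mcg/mL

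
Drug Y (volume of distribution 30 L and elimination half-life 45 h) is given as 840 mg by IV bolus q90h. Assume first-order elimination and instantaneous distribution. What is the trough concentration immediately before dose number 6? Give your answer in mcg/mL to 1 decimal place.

f = (1/2)^(τ/t½) = (1/2)^(90/45) ≈ 0.2500.
C₀ = D/Vd = 840/30 ≈ 28.000 mcg/mL.
Before the 6th dose, 5 doses have been given. Superposition: Cmin = C₀·(f + f² + … + f^5).
≈ 28.000 × (0.2500 + 0.0625 + 0.0156 + 0.0039 + 0.0010) ≈ 28.000 × 0.3330 ≈ 9.324 mcg/mL.

9.3 mcg/mL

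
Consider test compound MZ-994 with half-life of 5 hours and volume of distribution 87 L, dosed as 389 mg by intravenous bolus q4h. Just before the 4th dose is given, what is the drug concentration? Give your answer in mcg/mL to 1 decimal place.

4.9 mcg/mL

f = (1/2)^(τ/t½) = (1/2)^(4/5) ≈ 0.5743.
C₀ = D/Vd = 389/87 ≈ 4.471 mcg/mL.
Before the 4th dose, 3 doses have been given. Superposition: Cmin = C₀·(f + f² + … + f^3).
≈ 4.471 × (0.5743 + 0.3298 + 0.1894) ≈ 4.471 × 1.0935 ≈ 4.889 mcg/mL.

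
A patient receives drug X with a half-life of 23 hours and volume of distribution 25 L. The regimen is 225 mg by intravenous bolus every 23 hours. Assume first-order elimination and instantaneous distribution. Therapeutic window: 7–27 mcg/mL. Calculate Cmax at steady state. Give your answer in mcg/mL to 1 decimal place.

τ = 23 h = 1 half-life, so f = (1/2)^1 = 0.5.
At steady state, R = 1/(1 − 0.5) = 2/1.
Single-dose peak C₀ = D/Vd = 225/25 = 9 mcg/mL.
Steady-state peak Cmax,ss = C₀·R = 9 × 2/1 ≈ 18.000 mcg/mL.
Peak 18.0 mcg/mL vs MTC 27 mcg/mL: below toxic threshold.

18.0 mcg/mL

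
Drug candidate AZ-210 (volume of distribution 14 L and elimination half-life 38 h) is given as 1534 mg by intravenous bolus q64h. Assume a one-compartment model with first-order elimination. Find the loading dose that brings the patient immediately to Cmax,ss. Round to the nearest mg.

2227 mg

f = (1/2)^(64/38) ≈ 0.311173; accumulation ratio R = 1/(1−f) ≈ 1.45174.
Loading dose to hit Cmax,ss on first dose: D_load = D_maint·R ≈ 1534 × 1.45174 ≈ 2226.97 mg.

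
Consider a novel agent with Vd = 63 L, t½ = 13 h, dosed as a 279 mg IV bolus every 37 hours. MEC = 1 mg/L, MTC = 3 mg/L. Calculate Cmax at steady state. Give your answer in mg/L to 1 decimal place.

5.1 mg/L

Over one 37-h interval, 37/13 ≈ 2.8462 half-lives elapse, leaving f ≈ 0.1391 of each dose.
At steady state, accumulation factor R = 1/(1 − e^(−kτ)) ≈ 1.1616.
Single-dose peak C₀ = D/Vd = 279/63 ≈ 4.429 mg/L.
Steady-state peak Cmax,ss = C₀·R ≈ 4.429 × 1.1616 ≈ 5.145 mg/L.
Peak 5.1 mg/L vs MTC 3 mg/L: exceeds toxic threshold.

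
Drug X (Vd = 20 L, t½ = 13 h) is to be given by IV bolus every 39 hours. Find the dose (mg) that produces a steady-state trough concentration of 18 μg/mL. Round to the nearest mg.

2520 mg

τ/t½ = 39/13 ≈ 3, so f = (1/2)^(39/13) ≈ 0.125000.
Cmin,ss = (D/Vd)·f/(1−f), so D = Cmin,ss·Vd·(1−f)/f.
D = 18 × 20 × (1−f)/f ≈ 18 × 20 × 7.00000 ≈ 2520.00 mg.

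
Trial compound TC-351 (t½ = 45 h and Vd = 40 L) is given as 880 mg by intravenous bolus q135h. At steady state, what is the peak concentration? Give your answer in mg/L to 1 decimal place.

The dosing interval is 3 half-lives, so f = 2^(−3) = 0.125.
At steady state, R = 1/(1 − 0.125) = 8/7.
Single-dose peak C₀ = D/Vd = 880/40 = 22 mg/L.
Steady-state peak Cmax,ss = C₀·R = 22 × 8/7 ≈ 25.143 mg/L.

25.1 mg/L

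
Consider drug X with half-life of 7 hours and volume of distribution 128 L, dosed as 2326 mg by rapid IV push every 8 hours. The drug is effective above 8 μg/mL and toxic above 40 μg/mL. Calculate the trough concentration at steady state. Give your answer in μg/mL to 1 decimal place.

15.0 μg/mL

τ/t½ = 8/7 ≈ 1.1429, so fraction remaining f = (1/2)^(8/7) ≈ 0.4529.
Accumulation ratio R = 1/(1 − f) ≈ 1/0.5471 ≈ 1.8278.
Single-dose peak C₀ = D/Vd = 2326/128 ≈ 18.172 μg/mL.
Steady-state peak Cmax,ss = C₀·R ≈ 18.172 × 1.8278 ≈ 33.215 μg/mL.
Steady-state trough Cmin,ss = Cmax,ss·f ≈ 33.215 × 0.4529 ≈ 15.043 μg/mL.
Trough 15.0 μg/mL vs MEC 8 μg/mL: adequate.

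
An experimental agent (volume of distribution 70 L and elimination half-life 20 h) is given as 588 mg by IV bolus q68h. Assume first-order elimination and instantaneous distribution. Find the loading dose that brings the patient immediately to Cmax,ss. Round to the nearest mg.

650 mg

f = (1/2)^(68/20) ≈ 0.094732; accumulation ratio R = 1/(1−f) ≈ 1.10465.
Loading dose to hit Cmax,ss on first dose: D_load = D_maint·R ≈ 588 × 1.10465 ≈ 649.53 mg.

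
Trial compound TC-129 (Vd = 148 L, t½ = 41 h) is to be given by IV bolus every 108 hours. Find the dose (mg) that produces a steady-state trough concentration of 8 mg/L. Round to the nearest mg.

6166 mg

τ/t½ = 108/41 ≈ 2.6341, so f = (1/2)^(108/41) ≈ 0.161080.
Cmin,ss = (D/Vd)·f/(1−f), so D = Cmin,ss·Vd·(1−f)/f.
D = 8 × 148 × (1−f)/f ≈ 8 × 148 × 5.20810 ≈ 6166.39 mg.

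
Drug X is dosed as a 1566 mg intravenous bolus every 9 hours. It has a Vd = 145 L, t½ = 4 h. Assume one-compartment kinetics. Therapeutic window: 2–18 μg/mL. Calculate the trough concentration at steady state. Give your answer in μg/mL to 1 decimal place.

k = ln2/t½ = ln2/4 ≈ 0.173287 h⁻¹; fraction remaining f = e^(−kτ) = e^(−0.173287×9) ≈ 0.2102.
Accumulation ratio R = 1/(1 − f) ≈ 1/0.7898 ≈ 1.2661.
Each bolus raises the concentration by D/Vd = 1566/145 ≈ 10.800 μg/mL.
Cmax,ss = C₀/(1 − f) ≈ 10.800/0.7898 ≈ 13.674 μg/mL.
Steady-state trough Cmin,ss = Cmax,ss·f ≈ 13.674 × 0.2102 ≈ 2.874 μg/mL.
Trough 2.9 μg/mL vs MEC 2 μg/mL: adequate.

2.9 μg/mL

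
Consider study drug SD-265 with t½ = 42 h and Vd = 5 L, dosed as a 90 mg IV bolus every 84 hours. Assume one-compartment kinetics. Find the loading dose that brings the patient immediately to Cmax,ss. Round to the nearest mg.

120 mg

f = (1/2)^(84/42) ≈ 0.250000; accumulation ratio R = 1/(1−f) ≈ 1.33333.
Loading dose to hit Cmax,ss on first dose: D_load = D_maint·R ≈ 90 × 1.33333 ≈ 120.00 mg.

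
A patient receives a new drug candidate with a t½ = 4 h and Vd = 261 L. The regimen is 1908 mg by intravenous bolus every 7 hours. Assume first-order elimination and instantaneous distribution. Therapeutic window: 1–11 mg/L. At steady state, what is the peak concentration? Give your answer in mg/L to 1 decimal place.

Over one 7-h interval, 7/4 ≈ 1.75 half-lives elapse, leaving f ≈ 0.2973 of each dose.
At steady state, accumulation factor R = 1/(1 − e^(−kτ)) ≈ 1.4231.
Single-dose peak C₀ = D/Vd = 1908/261 ≈ 7.310 mg/L.
Steady-state peak Cmax,ss = C₀·R ≈ 7.310 × 1.4231 ≈ 10.403 mg/L.
Peak 10.4 mg/L vs MTC 11 mg/L: below toxic threshold.

10.4 mg/L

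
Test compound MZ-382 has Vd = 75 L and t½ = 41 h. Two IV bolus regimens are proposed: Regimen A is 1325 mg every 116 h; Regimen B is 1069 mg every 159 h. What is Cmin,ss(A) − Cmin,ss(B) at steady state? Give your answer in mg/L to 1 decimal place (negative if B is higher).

1.9 mg/L

Regimen A: f = (1/2)^(116/41) ≈ 0.1407; Cmin,ss = (1325/75)·f/(1−f) ≈ 2.893 mg/L.
Regimen B: f = (1/2)^(159/41) ≈ 0.0680; Cmin,ss = (1069/75)·f/(1−f) ≈ 1.040 mg/L.
Difference ≈ 2.893 − 1.040 ≈ 1.853 mg/L.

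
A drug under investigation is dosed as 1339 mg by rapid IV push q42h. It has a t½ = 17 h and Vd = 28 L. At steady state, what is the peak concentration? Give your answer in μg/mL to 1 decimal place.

58.3 μg/mL

τ/t½ = 42/17 ≈ 2.4706, so fraction remaining f = (1/2)^(42/17) ≈ 0.1804.
At steady state, accumulation factor R = 1/(1 − e^(−kτ)) ≈ 1.2201.
Each bolus raises the concentration by D/Vd = 1339/28 ≈ 47.821 μg/mL.
Cmax,ss = C₀/(1 − f) ≈ 47.821/0.8196 ≈ 58.347 μg/mL.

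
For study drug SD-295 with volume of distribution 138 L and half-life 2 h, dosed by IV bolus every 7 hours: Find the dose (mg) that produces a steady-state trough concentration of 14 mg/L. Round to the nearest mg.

τ/t½ = 7/2 ≈ 3.5, so f = (1/2)^(7/2) ≈ 0.088388.
Cmin,ss = (D/Vd)·f/(1−f), so D = Cmin,ss·Vd·(1−f)/f.
D = 14 × 138 × (1−f)/f ≈ 14 × 138 × 10.31375 ≈ 19926.17 mg.

19926 mg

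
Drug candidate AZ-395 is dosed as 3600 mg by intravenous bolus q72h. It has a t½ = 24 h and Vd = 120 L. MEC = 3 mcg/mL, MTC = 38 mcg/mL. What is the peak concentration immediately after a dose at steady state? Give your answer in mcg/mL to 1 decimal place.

34.3 mcg/mL

The dosing interval is 3 half-lives, so f = 2^(−3) = 0.125.
At steady state, R = 1/(1 − 0.125) = 8/7.
Single-dose peak C₀ = D/Vd = 3600/120 = 30 mcg/mL.
Steady-state peak Cmax,ss = C₀·R = 30 × 8/7 ≈ 34.286 mcg/mL.
Peak 34.3 mcg/mL vs MTC 38 mcg/mL: below toxic threshold.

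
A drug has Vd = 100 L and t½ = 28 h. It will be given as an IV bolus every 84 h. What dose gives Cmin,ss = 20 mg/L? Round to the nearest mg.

14000 mg

τ/t½ = 84/28 ≈ 3, so f = (1/2)^(84/28) ≈ 0.125000.
Cmin,ss = (D/Vd)·f/(1−f), so D = Cmin,ss·Vd·(1−f)/f.
D = 20 × 100 × (1−f)/f ≈ 20 × 100 × 7.00000 ≈ 14000.00 mg.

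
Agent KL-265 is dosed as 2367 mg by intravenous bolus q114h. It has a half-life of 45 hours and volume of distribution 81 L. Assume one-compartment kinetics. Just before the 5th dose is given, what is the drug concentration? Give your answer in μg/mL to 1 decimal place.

f = (1/2)^(τ/t½) = (1/2)^(114/45) ≈ 0.1727.
C₀ = D/Vd = 2367/81 ≈ 29.222 μg/mL.
Before the 5th dose, 4 doses have been given. Superposition: Cmin = C₀·(f + f² + … + f^4).
≈ 29.222 × (0.1727 + 0.0298 + 0.0052 + 0.0009) ≈ 29.222 × 0.2086 ≈ 6.096 μg/mL.

6.1 μg/mL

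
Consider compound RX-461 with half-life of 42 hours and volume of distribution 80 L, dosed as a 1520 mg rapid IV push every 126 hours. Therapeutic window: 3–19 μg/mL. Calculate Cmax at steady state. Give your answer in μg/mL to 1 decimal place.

The dosing interval is 3 half-lives, so f = 2^(−3) = 0.125.
At steady state, R = 1/(1 − 0.125) = 8/7.
Single-dose peak C₀ = D/Vd = 1520/80 = 19 μg/mL.
Steady-state peak Cmax,ss = C₀·R = 19 × 8/7 ≈ 21.714 μg/mL.
Peak 21.7 μg/mL vs MTC 19 μg/mL: exceeds toxic threshold.

21.7 μg/mL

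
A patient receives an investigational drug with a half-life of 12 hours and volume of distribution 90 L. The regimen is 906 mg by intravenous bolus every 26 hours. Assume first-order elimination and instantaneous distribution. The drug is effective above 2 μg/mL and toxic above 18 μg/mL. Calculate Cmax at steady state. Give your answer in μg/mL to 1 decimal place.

Over one 26-h interval, 26/12 ≈ 2.1667 half-lives elapse, leaving f ≈ 0.2227 of each dose.
At steady state, accumulation factor R = 1/(1 − e^(−kτ)) ≈ 1.2865.
Single-dose peak C₀ = D/Vd = 906/90 ≈ 10.067 μg/mL.
Steady-state peak Cmax,ss = C₀·R ≈ 10.067 × 1.2865 ≈ 12.951 μg/mL.
Peak 13.0 μg/mL vs MTC 18 μg/mL: below toxic threshold.

13.0 μg/mL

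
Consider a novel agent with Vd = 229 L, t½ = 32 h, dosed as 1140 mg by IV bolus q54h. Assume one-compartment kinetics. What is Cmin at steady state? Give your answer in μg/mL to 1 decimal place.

τ/t½ = 54/32 ≈ 1.6875, so fraction remaining f = (1/2)^(54/32) ≈ 0.3105.
Accumulation ratio R = 1/(1 − f) ≈ 1/0.6895 ≈ 1.4503.
Each bolus raises the concentration by D/Vd = 1140/229 ≈ 4.978 μg/mL.
Steady-state peak Cmax,ss = C₀·R ≈ 4.978 × 1.4503 ≈ 7.220 μg/mL.
One interval later, Cmin,ss = Cmax,ss·e^(−kτ) ≈ 7.220 × 0.3105 ≈ 2.242 μg/mL.

2.2 μg/mL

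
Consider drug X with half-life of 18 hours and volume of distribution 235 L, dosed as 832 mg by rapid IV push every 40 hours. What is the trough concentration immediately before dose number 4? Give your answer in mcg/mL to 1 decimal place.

1.0 mcg/mL

f = (1/2)^(τ/t½) = (1/2)^(40/18) ≈ 0.2143.
C₀ = D/Vd = 832/235 ≈ 3.540 mcg/mL.
Before the 4th dose, 3 doses have been given. Superposition: Cmin = C₀·(f + f² + … + f^3).
≈ 3.540 × (0.2143 + 0.0459 + 0.0098) ≈ 3.540 × 0.2700 ≈ 0.956 mcg/mL.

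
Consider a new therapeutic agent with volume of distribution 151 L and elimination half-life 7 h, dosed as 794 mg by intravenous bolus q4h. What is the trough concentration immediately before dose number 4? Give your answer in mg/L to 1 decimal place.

7.5 mg/L

f = (1/2)^(τ/t½) = (1/2)^(4/7) ≈ 0.6730.
C₀ = D/Vd = 794/151 ≈ 5.258 mg/L.
Before the 4th dose, 3 doses have been given. Superposition: Cmin = C₀·(f + f² + … + f^3).
≈ 5.258 × (0.6730 + 0.4529 + 0.3048) ≈ 5.258 × 1.4307 ≈ 7.523 mg/L.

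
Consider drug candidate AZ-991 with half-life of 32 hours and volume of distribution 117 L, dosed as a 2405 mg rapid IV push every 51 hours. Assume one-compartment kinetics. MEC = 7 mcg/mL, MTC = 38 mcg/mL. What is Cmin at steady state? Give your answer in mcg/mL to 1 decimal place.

10.2 mcg/mL

τ/t½ = 51/32 ≈ 1.5938, so fraction remaining f = (1/2)^(51/32) ≈ 0.3313.
Each bolus raises the concentration by D/Vd = 2405/117 ≈ 20.556 mcg/mL.
Steady-state trough Cmin,ss = C₀·f/(1−f) ≈ 20.556 × 0.3313/0.6687 ≈ 10.184 mcg/mL.
Trough 10.2 mcg/mL vs MEC 7 mcg/mL: adequate.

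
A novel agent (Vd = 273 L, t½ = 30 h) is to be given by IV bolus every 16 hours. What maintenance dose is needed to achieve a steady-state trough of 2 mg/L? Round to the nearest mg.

τ/t½ = 16/30 ≈ 0.53333, so f = (1/2)^(16/30) ≈ 0.690956.
Cmin,ss = (D/Vd)·f/(1−f), so D = Cmin,ss·Vd·(1−f)/f.
D = 2 × 273 × (1−f)/f ≈ 2 × 273 × 0.44727 ≈ 244.21 mg.

244 mg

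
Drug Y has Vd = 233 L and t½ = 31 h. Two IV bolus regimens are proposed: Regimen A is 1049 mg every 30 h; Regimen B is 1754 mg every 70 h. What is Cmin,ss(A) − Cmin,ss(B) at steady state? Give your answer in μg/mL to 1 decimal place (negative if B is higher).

Regimen A: f = (1/2)^(30/31) ≈ 0.5113; Cmin,ss = (1049/233)·f/(1−f) ≈ 4.710 μg/mL.
Regimen B: f = (1/2)^(70/31) ≈ 0.2091; Cmin,ss = (1754/233)·f/(1−f) ≈ 1.990 μg/mL.
Difference ≈ 4.710 − 1.990 ≈ 2.720 μg/mL.

2.7 μg/mL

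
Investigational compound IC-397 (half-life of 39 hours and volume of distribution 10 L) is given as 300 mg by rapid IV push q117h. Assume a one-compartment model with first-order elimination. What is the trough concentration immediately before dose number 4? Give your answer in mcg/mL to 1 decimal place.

f = (1/2)^(τ/t½) = (1/2)^(117/39) ≈ 0.1250.
C₀ = D/Vd = 300/10 ≈ 30.000 mcg/mL.
Before the 4th dose, 3 doses have been given. Superposition: Cmin = C₀·(f + f² + … + f^3).
≈ 30.000 × (0.1250 + 0.0156 + 0.0020) ≈ 30.000 × 0.1426 ≈ 4.278 mcg/mL.

4.3 mcg/mL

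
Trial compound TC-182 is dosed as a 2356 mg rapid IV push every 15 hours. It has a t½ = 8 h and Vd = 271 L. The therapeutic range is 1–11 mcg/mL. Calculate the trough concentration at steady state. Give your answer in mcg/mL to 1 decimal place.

3.3 mcg/mL

Over one 15-h interval, 15/8 ≈ 1.875 half-lives elapse, leaving f ≈ 0.2726 of each dose.
At steady state, accumulation factor R = 1/(1 − e^(−kτ)) ≈ 1.3748.
Single-dose peak C₀ = D/Vd = 2356/271 ≈ 8.694 mcg/mL.
Cmax,ss = C₀/(1 − f) ≈ 8.694/0.7274 ≈ 11.952 mcg/mL.
One interval later, Cmin,ss = Cmax,ss·e^(−kτ) ≈ 11.952 × 0.2726 ≈ 3.258 mcg/mL.
Trough 3.3 mcg/mL vs MEC 1 mcg/mL: adequate.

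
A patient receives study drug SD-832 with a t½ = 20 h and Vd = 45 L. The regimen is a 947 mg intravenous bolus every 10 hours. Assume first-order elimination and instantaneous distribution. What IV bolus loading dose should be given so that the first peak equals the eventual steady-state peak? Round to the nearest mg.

3233 mg

f = (1/2)^(10/20) ≈ 0.707107; accumulation ratio R = 1/(1−f) ≈ 3.41422.
Loading dose to hit Cmax,ss on first dose: D_load = D_maint·R ≈ 947 × 3.41422 ≈ 3233.27 mg.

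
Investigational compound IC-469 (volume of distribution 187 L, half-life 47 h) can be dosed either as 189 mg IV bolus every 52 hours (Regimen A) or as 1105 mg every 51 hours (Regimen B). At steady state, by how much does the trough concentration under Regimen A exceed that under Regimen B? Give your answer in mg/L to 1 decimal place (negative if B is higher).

Regimen A: f = (1/2)^(52/47) ≈ 0.4645; Cmin,ss = (189/187)·f/(1−f) ≈ 0.877 mg/L.
Regimen B: f = (1/2)^(51/47) ≈ 0.4714; Cmin,ss = (1105/187)·f/(1−f) ≈ 5.270 mg/L.
Difference ≈ 0.877 − 5.270 ≈ -4.393 mg/L.

-4.4 mg/L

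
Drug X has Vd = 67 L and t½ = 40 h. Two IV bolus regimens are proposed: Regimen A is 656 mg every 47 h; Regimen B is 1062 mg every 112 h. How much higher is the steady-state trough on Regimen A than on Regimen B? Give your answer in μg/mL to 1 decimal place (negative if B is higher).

5.1 μg/mL

Regimen A: f = (1/2)^(47/40) ≈ 0.4429; Cmin,ss = (656/67)·f/(1−f) ≈ 7.784 μg/mL.
Regimen B: f = (1/2)^(112/40) ≈ 0.1436; Cmin,ss = (1062/67)·f/(1−f) ≈ 2.658 μg/mL.
Difference ≈ 7.784 − 2.658 ≈ 5.126 μg/mL.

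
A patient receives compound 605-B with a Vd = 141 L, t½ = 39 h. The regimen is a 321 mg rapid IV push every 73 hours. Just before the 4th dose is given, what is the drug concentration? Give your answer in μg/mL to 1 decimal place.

0.8 μg/mL

f = (1/2)^(τ/t½) = (1/2)^(73/39) ≈ 0.2732.
C₀ = D/Vd = 321/141 ≈ 2.277 μg/mL.
Before the 4th dose, 3 doses have been given. Superposition: Cmin = C₀·(f + f² + … + f^3).
≈ 2.277 × (0.2732 + 0.0746 + 0.0204) ≈ 2.277 × 0.3682 ≈ 0.838 μg/mL.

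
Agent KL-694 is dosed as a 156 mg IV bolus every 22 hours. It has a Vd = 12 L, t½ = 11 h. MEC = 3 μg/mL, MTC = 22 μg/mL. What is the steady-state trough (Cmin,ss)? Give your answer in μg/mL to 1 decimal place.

4.3 μg/mL

τ = 22 h = 2 half-lives, so f = (1/2)^2 = 0.25.
At steady state, R = 1/(1 − 0.25) = 4/3.
Single-dose peak C₀ = D/Vd = 156/12 = 13 μg/mL.
Steady-state peak Cmax,ss = C₀·R = 13 × 4/3 ≈ 17.333 μg/mL.
Steady-state trough Cmin,ss = Cmax,ss·f ≈ 17.333 × 0.25 ≈ 4.333 μg/mL.
Trough 4.3 μg/mL vs MEC 3 μg/mL: adequate.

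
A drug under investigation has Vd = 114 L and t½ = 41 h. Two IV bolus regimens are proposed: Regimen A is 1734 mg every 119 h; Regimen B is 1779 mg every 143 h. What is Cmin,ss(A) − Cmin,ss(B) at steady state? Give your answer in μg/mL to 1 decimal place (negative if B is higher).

0.8 μg/mL

Regimen A: f = (1/2)^(119/41) ≈ 0.1337; Cmin,ss = (1734/114)·f/(1−f) ≈ 2.348 μg/mL.
Regimen B: f = (1/2)^(143/41) ≈ 0.0891; Cmin,ss = (1779/114)·f/(1−f) ≈ 1.526 μg/mL.
Difference ≈ 2.348 − 1.526 ≈ 0.822 μg/mL.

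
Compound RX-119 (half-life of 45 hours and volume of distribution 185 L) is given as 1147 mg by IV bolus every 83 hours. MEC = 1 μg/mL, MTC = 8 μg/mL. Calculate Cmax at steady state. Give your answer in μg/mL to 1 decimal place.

τ/t½ = 83/45 ≈ 1.8444, so fraction remaining f = (1/2)^(83/45) ≈ 0.2785.
Accumulation ratio R = 1/(1 − f) ≈ 1/0.7215 ≈ 1.3860.
Single-dose peak C₀ = D/Vd = 1147/185 ≈ 6.200 μg/mL.
Cmax,ss = C₀/(1 − f) ≈ 6.200/0.7215 ≈ 8.593 μg/mL.
Peak 8.6 μg/mL vs MTC 8 μg/mL: exceeds toxic threshold.

8.6 μg/mL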